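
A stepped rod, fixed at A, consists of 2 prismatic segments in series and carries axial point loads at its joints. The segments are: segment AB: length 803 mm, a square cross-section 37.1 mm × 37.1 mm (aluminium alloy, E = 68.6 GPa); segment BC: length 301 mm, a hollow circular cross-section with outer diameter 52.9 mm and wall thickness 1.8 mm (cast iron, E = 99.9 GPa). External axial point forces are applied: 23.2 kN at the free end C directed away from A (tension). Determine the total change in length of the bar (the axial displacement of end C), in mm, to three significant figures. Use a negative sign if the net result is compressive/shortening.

Internal axial forces (sectioning from the free end, tension +): N_BC = 23.2 kN, N_AB = 23.2 kN.
A_AB = 1376 mm².
A_BC = 289 mm².
δ_AB = 23200·803/(1376·68600) = 0.1973 mm
δ_BC = 23200·301/(289·99900) = 0.2419 mm
δ = Σδ_i = 0.4392 mm.

0.439 mm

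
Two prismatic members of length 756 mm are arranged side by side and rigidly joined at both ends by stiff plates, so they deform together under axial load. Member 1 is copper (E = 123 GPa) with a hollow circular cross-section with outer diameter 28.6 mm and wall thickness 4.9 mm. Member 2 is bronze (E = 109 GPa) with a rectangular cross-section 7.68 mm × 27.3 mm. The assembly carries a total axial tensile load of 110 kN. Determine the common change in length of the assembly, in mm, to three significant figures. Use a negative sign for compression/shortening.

A_1 = 364.8 mm².
A_2 = 209.7 mm².
Equal strain + equilibrium ⇒ each member carries load in proportion to AE: A₁E₁ = 44870000 N, A₂E₂ = 22850000 N, ΣAE = 67730000 N.
δ = PL/ΣAE = 110000·756/67730000 = 1.228 mm.

1.23 mm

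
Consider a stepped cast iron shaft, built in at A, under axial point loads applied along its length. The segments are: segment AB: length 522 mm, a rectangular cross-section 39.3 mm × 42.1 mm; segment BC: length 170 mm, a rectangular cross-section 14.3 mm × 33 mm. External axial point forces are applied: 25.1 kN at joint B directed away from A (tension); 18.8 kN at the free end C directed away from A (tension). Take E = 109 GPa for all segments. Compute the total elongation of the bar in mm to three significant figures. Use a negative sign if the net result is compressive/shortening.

Internal axial forces (sectioning from the free end, tension +): N_BC = 18.8 kN, N_AB = 43.9 kN.
A_AB = 1655 mm².
A_BC = 471.9 mm².
δ_AB = 43900·522/(1655·109000) = 0.1271 mm
δ_BC = 18800·170/(471.9·109000) = 0.06213 mm
δ = Σδ_i = 0.1892 mm.

0.189 mm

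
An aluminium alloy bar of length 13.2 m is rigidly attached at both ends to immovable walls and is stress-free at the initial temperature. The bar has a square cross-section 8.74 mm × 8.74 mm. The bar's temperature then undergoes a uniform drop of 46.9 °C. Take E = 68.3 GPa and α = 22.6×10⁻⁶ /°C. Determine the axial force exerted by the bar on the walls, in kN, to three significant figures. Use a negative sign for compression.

5.53 kN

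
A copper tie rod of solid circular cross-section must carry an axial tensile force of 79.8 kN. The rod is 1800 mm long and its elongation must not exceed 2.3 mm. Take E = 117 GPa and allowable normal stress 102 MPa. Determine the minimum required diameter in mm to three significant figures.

Required area A ≥ P/σ_allow = 79800/102 = 782.4 mm².
For a solid circular section, d ≥ √(4A/π) = 31.56 mm.
Elongation limit: A ≥ PL/(Eδ_allow) = 79800·1800/(117000·2.3) = 533.8 mm² ⇒ d ≥ 26.07 mm.
The stress limit governs.

31.6 mm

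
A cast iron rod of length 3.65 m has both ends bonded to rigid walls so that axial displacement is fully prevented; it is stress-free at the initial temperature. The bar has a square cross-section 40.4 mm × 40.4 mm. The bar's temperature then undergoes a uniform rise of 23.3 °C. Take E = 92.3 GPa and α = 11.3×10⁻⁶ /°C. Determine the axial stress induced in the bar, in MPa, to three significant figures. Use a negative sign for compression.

-24.3 MPa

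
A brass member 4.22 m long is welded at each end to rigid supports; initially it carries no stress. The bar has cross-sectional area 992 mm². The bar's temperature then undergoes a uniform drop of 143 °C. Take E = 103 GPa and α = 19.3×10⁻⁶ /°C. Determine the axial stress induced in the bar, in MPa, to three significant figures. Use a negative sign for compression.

284 MPa

Free thermal expansion αLΔT = 19.3e-6 · 4220 · -143 = -11.65 mm.
The walls impose strain ε = −(-11.65)/4220 = 2.7599e-03; σ = Eε = 103000 · 2.7599e-03 = 284.3 MPa.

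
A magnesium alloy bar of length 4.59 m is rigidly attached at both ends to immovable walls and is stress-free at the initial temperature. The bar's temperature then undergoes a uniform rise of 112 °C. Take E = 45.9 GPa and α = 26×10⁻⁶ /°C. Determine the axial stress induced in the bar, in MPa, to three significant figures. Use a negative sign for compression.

-134 MPa

Free thermal expansion αLΔT = 26e-6 · 4590 · 112 = 13.37 mm.
The walls impose strain ε = −(13.37)/4590 = -2.9120e-03; σ = Eε = 45900 · -2.9120e-03 = -133.7 MPa.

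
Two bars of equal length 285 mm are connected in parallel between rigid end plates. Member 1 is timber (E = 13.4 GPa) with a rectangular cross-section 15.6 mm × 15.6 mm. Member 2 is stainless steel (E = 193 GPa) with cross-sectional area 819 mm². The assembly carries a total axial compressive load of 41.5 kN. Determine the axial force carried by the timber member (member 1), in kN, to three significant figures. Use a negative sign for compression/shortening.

-0.839 kN

A_1 = 243.4 mm².
Equal strain + equilibrium ⇒ each member carries load in proportion to AE: A₁E₁ = 3261000 N, A₂E₂ = 158100000 N, ΣAE = 161300000 N.
F₁ = P·A₁E₁/ΣAE = -41500·3261000/161300000 = -838.9 N.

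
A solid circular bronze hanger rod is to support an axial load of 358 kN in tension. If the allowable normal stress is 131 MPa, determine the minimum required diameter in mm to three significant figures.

Required area A ≥ P/σ_allow = 358000/131 = 2733 mm².
For a solid circular section, d ≥ √(4A/π) = 58.99 mm.

59.0 mm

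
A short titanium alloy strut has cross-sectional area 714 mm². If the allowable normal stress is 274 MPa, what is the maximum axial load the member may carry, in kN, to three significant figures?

196 kN

P_max = σ_allow · A = 274 · 714 = 195600 N = 195.6 kN.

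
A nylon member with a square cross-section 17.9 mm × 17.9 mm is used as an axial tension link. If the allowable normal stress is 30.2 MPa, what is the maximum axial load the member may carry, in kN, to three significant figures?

9.68 kN

A = 320.4 mm².
P_max = σ_allow · A = 30.2 · 320.4 = 9676 N = 9.676 kN.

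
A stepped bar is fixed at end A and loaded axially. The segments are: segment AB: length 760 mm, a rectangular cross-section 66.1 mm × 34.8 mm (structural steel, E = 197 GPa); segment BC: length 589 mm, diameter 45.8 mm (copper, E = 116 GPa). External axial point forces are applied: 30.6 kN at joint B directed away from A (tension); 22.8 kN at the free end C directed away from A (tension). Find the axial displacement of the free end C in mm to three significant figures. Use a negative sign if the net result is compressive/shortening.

Internal axial forces (sectioning from the free end, tension +): N_BC = 22.8 kN, N_AB = 53.4 kN.
A_AB = 2300 mm².
A_BC = 1647 mm².
δ_AB = 53400·760/(2300·197000) = 0.08956 mm
δ_BC = 22800·589/(1647·116000) = 0.07027 mm
δ = Σδ_i = 0.1598 mm.

0.160 mm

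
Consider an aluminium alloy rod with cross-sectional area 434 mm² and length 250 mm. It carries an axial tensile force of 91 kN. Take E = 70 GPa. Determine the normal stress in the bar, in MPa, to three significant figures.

210 MPa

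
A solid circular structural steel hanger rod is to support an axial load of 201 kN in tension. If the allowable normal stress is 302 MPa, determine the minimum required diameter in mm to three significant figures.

29.1 mm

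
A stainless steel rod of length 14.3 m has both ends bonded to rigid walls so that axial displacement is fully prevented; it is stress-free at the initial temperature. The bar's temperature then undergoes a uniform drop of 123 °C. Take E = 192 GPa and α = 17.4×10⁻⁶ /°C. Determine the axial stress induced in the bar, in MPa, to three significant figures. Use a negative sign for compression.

411 MPa

Free thermal expansion αLΔT = 17.4e-6 · 14300 · -123 = -30.6 mm.
The walls impose strain ε = −(-30.6)/14300 = 2.1402e-03; σ = Eε = 192000 · 2.1402e-03 = 410.9 MPa.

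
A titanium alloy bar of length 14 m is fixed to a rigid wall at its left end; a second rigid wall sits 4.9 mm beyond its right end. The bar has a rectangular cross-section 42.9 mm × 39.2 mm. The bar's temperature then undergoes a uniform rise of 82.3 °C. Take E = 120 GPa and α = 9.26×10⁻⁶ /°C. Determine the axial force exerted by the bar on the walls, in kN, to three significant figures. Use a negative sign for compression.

Free thermal expansion αLΔT = 9.26e-6 · 14000 · 82.3 = 10.67 mm.
The walls engage after the gap closes; constrained expansion = 10.67 − 4.9 = 5.769 mm.
The walls impose strain ε = −(5.769)/14000 = -4.1210e-04; σ = Eε = 120000 · -4.1210e-04 = -49.45 MPa.
Wall reaction R = σ·A = -49.45·1682 = -83160 N = -83.16 kN.

-83.2 kN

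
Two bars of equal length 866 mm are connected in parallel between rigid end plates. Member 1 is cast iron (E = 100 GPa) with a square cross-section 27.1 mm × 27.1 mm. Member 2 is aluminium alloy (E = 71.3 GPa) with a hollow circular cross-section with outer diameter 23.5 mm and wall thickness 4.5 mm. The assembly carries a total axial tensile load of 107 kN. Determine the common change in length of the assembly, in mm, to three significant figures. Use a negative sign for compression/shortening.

A_1 = 734.4 mm².
A_2 = 268.6 mm².
Equal strain + equilibrium ⇒ each member carries load in proportion to AE: A₁E₁ = 73440000 N, A₂E₂ = 19150000 N, ΣAE = 92590000 N.
δ = PL/ΣAE = 107000·866/92590000 = 1.001 mm.

1.00 mm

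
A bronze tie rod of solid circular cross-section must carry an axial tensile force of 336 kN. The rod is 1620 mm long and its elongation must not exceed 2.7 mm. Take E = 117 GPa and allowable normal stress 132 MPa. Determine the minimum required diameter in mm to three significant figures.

56.9 mm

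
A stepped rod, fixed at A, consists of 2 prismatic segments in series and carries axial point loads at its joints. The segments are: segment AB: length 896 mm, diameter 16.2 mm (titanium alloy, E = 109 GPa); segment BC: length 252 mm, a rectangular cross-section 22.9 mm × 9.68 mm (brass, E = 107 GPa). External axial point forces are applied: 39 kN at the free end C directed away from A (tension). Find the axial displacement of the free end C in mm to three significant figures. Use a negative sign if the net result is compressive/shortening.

1.97 mm

Internal axial forces (sectioning from the free end, tension +): N_BC = 39 kN, N_AB = 39 kN.
A_AB = 206.1 mm².
A_BC = 221.7 mm².
δ_AB = 39000·896/(206.1·109000) = 1.555 mm
δ_BC = 39000·252/(221.7·107000) = 0.4144 mm
δ = Σδ_i = 1.97 mm.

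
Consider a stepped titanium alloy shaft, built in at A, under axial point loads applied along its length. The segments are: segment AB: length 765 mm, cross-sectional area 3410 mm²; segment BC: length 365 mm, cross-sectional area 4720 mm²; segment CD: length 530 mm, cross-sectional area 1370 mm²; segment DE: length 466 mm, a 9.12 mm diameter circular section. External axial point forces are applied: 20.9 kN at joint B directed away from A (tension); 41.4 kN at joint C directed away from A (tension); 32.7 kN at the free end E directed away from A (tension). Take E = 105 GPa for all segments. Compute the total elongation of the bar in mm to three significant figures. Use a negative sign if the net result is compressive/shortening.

Internal axial forces (sectioning from the free end, tension +): N_DE = 32.7 kN, N_CD = 32.7 kN, N_BC = 74.1 kN, N_AB = 95 kN.
A_DE = 65.33 mm².
δ_AB = 95000·765/(3410·105000) = 0.203 mm
δ_BC = 74100·365/(4720·105000) = 0.05457 mm
δ_CD = 32700·530/(1370·105000) = 0.1205 mm
δ_DE = 32700·466/(65.33·105000) = 2.222 mm
δ = Σδ_i = 2.6 mm.

2.60 mm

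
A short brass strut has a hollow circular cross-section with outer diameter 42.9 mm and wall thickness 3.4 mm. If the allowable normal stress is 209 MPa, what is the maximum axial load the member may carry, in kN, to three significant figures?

88.2 kN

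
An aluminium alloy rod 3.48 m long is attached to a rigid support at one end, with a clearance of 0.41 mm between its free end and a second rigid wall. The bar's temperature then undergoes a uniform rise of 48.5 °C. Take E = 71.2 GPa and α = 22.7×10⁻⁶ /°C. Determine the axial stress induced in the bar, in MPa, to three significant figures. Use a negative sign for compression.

-70.0 MPa

Free thermal expansion αLΔT = 22.7e-6 · 3480 · 48.5 = 3.831 mm.
The walls engage after the gap closes; constrained expansion = 3.831 − 0.41 = 3.421 mm.
The walls impose strain ε = −(3.421)/3480 = -9.8313e-04; σ = Eε = 71200 · -9.8313e-04 = -70 MPa.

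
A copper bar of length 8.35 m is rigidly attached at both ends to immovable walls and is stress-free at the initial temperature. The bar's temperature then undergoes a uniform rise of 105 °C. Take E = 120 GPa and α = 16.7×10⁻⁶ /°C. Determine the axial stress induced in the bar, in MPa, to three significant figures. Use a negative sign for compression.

-210 MPa

Free thermal expansion αLΔT = 16.7e-6 · 8350 · 105 = 14.64 mm.
The walls impose strain ε = −(14.64)/8350 = -1.7535e-03; σ = Eε = 120000 · -1.7535e-03 = -210.4 MPa.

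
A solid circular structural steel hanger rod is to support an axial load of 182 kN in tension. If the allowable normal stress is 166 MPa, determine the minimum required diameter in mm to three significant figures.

37.4 mm

Required area A ≥ P/σ_allow = 182000/166 = 1096 mm².
For a solid circular section, d ≥ √(4A/π) = 37.36 mm.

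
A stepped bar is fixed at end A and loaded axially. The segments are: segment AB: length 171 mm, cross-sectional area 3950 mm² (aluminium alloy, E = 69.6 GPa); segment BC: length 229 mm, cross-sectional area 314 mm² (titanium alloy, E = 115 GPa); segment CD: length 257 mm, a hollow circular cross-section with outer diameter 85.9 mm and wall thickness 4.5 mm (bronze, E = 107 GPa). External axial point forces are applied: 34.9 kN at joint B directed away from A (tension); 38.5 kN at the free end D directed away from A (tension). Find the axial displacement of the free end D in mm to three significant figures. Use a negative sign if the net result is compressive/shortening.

Internal axial forces (sectioning from the free end, tension +): N_CD = 38.5 kN, N_BC = 38.5 kN, N_AB = 73.4 kN.
A_CD = 1151 mm².
δ_AB = 73400·171/(3950·69600) = 0.04565 mm
δ_BC = 38500·229/(314·115000) = 0.2442 mm
δ_CD = 38500·257/(1151·107000) = 0.08036 mm
δ = Σδ_i = 0.3702 mm.

0.370 mm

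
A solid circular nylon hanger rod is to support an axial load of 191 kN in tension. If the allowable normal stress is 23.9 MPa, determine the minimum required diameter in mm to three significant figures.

Required area A ≥ P/σ_allow = 191000/23.9 = 7992 mm².
For a solid circular section, d ≥ √(4A/π) = 100.9 mm.

101 mm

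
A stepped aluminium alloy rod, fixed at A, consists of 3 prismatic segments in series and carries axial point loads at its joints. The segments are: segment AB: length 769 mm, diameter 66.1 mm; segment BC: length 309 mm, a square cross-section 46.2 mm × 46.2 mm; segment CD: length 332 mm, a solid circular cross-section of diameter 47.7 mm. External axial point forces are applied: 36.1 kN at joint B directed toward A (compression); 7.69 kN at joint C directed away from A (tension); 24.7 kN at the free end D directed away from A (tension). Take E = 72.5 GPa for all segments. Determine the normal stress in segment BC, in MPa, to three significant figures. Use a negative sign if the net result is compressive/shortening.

15.2 MPa

Internal axial forces (sectioning from the free end, tension +): N_CD = 24.7 kN, N_BC = 32.39 kN, N_AB = -3.71 kN.
A_BC = 2134 mm².
σ_BC = N_BC/A_BC = 32390/2134 = 15.17 MPa.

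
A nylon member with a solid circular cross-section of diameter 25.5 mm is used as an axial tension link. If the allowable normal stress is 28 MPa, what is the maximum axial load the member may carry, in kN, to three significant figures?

14.3 kN

A = 510.7 mm².
P_max = σ_allow · A = 28 · 510.7 = 14300 N = 14.3 kN.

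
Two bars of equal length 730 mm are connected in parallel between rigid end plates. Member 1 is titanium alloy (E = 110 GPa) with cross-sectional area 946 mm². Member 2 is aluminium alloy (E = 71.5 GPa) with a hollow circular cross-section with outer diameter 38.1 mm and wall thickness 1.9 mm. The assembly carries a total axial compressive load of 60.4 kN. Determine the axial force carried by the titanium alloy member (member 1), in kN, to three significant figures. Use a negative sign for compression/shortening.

-52.6 kN

A_2 = 216.1 mm².
Equal strain + equilibrium ⇒ each member carries load in proportion to AE: A₁E₁ = 104100000 N, A₂E₂ = 15450000 N, ΣAE = 119500000 N.
F₁ = P·A₁E₁/ΣAE = -60400·104100000/119500000 = -52590 N.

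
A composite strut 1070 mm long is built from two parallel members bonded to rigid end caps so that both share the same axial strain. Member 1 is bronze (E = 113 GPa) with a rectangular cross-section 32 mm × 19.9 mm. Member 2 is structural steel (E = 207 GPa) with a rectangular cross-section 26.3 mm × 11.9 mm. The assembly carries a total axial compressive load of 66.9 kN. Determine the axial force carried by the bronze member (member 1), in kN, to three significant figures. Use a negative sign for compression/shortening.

-35.2 kN

A_1 = 636.8 mm².
A_2 = 313 mm².
Equal strain + equilibrium ⇒ each member carries load in proportion to AE: A₁E₁ = 71960000 N, A₂E₂ = 64780000 N, ΣAE = 136700000 N.
F₁ = P·A₁E₁/ΣAE = -66900·71960000/136700000 = -35200 N.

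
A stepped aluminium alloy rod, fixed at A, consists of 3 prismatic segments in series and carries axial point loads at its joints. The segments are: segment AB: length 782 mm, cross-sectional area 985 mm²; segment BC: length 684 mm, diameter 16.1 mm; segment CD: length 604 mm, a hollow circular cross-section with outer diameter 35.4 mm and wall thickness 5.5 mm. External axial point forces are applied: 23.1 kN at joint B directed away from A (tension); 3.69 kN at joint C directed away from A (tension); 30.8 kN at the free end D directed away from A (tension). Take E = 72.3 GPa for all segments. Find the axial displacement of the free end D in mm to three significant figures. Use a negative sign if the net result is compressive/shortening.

2.73 mm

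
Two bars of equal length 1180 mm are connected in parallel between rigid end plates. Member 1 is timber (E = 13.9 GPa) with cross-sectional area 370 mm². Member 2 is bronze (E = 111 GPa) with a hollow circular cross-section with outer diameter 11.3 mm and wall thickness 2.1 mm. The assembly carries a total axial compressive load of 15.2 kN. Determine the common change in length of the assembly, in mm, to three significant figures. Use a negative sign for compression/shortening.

A_2 = 60.7 mm².
Equal strain + equilibrium ⇒ each member carries load in proportion to AE: A₁E₁ = 5143000 N, A₂E₂ = 6737000 N, ΣAE = 11880000 N.
δ = PL/ΣAE = -15200·1180/11880000 = -1.51 mm.

-1.51 mm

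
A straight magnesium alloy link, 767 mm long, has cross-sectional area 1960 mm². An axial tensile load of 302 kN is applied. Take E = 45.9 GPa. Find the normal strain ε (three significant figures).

σ = N/A = 154.1 MPa; ε = σ/E = 154.1/45900 = 3.357e-03.

0.00336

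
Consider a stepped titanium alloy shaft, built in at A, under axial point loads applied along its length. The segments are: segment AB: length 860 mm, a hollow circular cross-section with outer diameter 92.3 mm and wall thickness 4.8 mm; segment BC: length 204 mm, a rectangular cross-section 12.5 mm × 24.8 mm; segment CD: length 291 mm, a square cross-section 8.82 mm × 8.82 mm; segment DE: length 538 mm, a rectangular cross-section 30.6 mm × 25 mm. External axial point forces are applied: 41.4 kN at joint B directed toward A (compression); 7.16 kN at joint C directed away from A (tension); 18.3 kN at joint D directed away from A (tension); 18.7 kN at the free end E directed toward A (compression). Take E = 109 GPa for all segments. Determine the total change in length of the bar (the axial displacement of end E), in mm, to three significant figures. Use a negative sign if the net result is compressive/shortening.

-0.301 mm

Internal axial forces (sectioning from the free end, tension +): N_DE = -18.7 kN, N_CD = -0.4 kN, N_BC = 6.76 kN, N_AB = -34.64 kN.
A_AB = 1319 mm².
A_BC = 310 mm².
A_CD = 77.79 mm².
A_DE = 765 mm².
δ_AB = -34640·860/(1319·109000) = -0.2071 mm
δ_BC = 6760·204/(310·109000) = 0.04081 mm
δ_CD = -400·291/(77.79·109000) = -0.01373 mm
δ_DE = -18700·538/(765·109000) = -0.1207 mm
δ = Σδ_i = -0.3007 mm.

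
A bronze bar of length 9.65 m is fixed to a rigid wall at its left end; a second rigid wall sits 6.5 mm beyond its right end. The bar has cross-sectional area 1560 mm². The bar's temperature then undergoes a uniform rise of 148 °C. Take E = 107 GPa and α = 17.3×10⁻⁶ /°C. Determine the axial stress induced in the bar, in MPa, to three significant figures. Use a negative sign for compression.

Free thermal expansion αLΔT = 17.3e-6 · 9650 · 148 = 24.71 mm.
The walls engage after the gap closes; constrained expansion = 24.71 − 6.5 = 18.21 mm.
The walls impose strain ε = −(18.21)/9650 = -1.8868e-03; σ = Eε = 107000 · -1.8868e-03 = -201.9 MPa.

-202 MPa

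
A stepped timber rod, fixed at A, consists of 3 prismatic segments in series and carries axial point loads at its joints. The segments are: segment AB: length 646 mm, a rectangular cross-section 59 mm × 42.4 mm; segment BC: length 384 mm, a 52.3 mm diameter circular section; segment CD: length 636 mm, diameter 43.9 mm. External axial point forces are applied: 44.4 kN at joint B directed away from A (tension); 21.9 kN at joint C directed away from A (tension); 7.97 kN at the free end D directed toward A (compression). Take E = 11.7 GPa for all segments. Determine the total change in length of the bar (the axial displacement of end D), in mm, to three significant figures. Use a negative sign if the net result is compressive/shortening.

1.21 mm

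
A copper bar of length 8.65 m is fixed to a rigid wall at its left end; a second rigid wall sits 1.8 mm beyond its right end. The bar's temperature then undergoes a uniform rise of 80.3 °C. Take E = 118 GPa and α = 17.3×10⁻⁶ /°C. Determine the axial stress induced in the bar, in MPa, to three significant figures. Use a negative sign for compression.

-139 MPa

Free thermal expansion αLΔT = 17.3e-6 · 8650 · 80.3 = 12.02 mm.
The walls engage after the gap closes; constrained expansion = 12.02 − 1.8 = 10.22 mm.
The walls impose strain ε = −(10.22)/8650 = -1.1811e-03; σ = Eε = 118000 · -1.1811e-03 = -139.4 MPa.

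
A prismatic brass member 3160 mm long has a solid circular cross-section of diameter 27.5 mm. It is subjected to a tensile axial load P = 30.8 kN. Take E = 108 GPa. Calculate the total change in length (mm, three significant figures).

A = 594 mm².
δ_mech = NL/(AE) = 30800·3160/(594·108000) = 1.517 mm.

1.52 mm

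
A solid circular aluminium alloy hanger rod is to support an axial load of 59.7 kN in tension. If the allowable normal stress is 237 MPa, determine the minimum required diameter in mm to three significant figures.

17.9 mm

Required area A ≥ P/σ_allow = 59700/237 = 251.9 mm².
For a solid circular section, d ≥ √(4A/π) = 17.91 mm.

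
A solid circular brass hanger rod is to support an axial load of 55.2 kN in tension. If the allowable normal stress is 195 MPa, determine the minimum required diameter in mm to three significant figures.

Required area A ≥ P/σ_allow = 55200/195 = 283.1 mm².
For a solid circular section, d ≥ √(4A/π) = 18.98 mm.

19.0 mm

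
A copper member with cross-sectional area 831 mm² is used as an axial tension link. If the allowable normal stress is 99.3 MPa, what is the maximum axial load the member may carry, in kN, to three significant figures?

P_max = σ_allow · A = 99.3 · 831 = 82520 N = 82.52 kN.

82.5 kN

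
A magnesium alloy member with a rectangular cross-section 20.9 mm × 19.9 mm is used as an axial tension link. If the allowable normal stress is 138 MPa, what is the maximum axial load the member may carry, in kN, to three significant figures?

A = 415.9 mm².
P_max = σ_allow · A = 138 · 415.9 = 57400 N = 57.4 kN.

57.4 kN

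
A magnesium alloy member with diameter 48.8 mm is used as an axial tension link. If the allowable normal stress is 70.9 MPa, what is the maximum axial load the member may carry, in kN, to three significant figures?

133 kN

A = 1870 mm².
P_max = σ_allow · A = 70.9 · 1870 = 132600 N = 132.6 kN.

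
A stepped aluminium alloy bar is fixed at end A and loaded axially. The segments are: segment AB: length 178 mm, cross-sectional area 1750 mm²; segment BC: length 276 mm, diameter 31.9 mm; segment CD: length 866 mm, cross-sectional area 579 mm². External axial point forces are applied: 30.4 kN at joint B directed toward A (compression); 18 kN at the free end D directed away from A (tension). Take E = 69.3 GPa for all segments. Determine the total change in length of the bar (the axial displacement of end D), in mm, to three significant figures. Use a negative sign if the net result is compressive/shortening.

0.460 mm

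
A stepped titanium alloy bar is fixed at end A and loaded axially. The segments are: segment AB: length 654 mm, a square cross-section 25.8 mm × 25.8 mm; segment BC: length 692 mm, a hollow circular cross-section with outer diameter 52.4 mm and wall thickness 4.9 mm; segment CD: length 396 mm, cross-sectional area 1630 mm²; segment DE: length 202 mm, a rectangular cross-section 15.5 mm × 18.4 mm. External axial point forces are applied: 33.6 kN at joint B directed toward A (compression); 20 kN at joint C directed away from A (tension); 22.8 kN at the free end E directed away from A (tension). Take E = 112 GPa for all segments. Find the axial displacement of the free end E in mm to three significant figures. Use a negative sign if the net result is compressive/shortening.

0.636 mm

Internal axial forces (sectioning from the free end, tension +): N_DE = 22.8 kN, N_CD = 22.8 kN, N_BC = 42.8 kN, N_AB = 9.2 kN.
A_AB = 665.6 mm².
A_BC = 731.2 mm².
A_DE = 285.2 mm².
δ_AB = 9200·654/(665.6·112000) = 0.08071 mm
δ_BC = 42800·692/(731.2·112000) = 0.3617 mm
δ_CD = 22800·396/(1630·112000) = 0.04946 mm
δ_DE = 22800·202/(285.2·112000) = 0.1442 mm
δ = Σδ_i = 0.636 mm.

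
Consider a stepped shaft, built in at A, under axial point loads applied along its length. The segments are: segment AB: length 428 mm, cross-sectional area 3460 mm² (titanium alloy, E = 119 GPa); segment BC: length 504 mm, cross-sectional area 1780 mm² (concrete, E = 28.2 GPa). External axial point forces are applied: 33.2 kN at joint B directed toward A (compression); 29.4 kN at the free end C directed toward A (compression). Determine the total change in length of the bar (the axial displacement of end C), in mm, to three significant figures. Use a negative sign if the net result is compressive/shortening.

-0.360 mm

Internal axial forces (sectioning from the free end, tension +): N_BC = -29.4 kN, N_AB = -62.6 kN.
δ_AB = -62600·428/(3460·119000) = -0.06507 mm
δ_BC = -29400·504/(1780·28200) = -0.2952 mm
δ = Σδ_i = -0.3603 mm.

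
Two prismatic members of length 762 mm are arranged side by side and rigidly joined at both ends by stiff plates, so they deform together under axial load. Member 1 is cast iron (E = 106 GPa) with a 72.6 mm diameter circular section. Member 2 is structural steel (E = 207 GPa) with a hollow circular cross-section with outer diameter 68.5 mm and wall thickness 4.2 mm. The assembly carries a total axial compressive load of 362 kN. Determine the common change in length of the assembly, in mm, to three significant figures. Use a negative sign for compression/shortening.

-0.449 mm

A_1 = 4140 mm².
A_2 = 848.4 mm².
Equal strain + equilibrium ⇒ each member carries load in proportion to AE: A₁E₁ = 438800000 N, A₂E₂ = 175600000 N, ΣAE = 614400000 N.
δ = PL/ΣAE = -362000·762/614400000 = -0.4489 mm.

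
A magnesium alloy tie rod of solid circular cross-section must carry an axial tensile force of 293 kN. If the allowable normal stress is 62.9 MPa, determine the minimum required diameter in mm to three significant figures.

Required area A ≥ P/σ_allow = 293000/62.9 = 4658 mm².
For a solid circular section, d ≥ √(4A/π) = 77.01 mm.

77.0 mm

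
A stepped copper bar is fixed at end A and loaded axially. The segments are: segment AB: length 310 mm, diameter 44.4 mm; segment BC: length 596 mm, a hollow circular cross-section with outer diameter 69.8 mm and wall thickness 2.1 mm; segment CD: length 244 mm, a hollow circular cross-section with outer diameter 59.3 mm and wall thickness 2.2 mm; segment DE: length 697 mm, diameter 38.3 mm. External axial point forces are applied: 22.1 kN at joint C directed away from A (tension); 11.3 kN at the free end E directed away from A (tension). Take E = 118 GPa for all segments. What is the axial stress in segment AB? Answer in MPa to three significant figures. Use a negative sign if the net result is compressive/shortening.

Internal axial forces (sectioning from the free end, tension +): N_DE = 11.3 kN, N_CD = 11.3 kN, N_BC = 33.4 kN, N_AB = 33.4 kN.
A_AB = 1548 mm².
σ_AB = N_AB/A_AB = 33400/1548 = 21.57 MPa.

21.6 MPa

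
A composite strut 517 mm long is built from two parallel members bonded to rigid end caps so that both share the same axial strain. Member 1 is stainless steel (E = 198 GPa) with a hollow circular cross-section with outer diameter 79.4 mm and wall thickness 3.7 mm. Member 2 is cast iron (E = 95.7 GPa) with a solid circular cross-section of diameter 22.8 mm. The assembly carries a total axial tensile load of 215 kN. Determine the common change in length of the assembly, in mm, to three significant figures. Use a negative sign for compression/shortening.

0.521 mm

A_1 = 879.9 mm².
A_2 = 408.3 mm².
Equal strain + equilibrium ⇒ each member carries load in proportion to AE: A₁E₁ = 174200000 N, A₂E₂ = 39070000 N, ΣAE = 213300000 N.
δ = PL/ΣAE = 215000·517/213300000 = 0.5211 mm.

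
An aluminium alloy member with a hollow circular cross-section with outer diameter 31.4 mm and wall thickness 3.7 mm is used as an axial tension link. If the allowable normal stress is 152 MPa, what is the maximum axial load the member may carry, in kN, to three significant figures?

48.9 kN

A = 322 mm².
P_max = σ_allow · A = 152 · 322 = 48940 N = 48.94 kN.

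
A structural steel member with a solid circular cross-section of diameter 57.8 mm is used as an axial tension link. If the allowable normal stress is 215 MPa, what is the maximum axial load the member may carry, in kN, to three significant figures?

A = 2624 mm².
P_max = σ_allow · A = 215 · 2624 = 564100 N = 564.1 kN.

564 kN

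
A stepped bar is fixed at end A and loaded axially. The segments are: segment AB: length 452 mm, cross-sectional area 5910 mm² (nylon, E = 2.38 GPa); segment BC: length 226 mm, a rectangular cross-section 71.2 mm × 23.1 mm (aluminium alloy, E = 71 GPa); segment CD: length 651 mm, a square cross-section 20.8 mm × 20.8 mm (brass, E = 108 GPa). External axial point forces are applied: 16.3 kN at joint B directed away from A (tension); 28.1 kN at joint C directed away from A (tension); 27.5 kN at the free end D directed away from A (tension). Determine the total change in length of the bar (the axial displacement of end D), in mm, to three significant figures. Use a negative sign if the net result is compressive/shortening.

2.80 mm

Internal axial forces (sectioning from the free end, tension +): N_CD = 27.5 kN, N_BC = 55.6 kN, N_AB = 71.9 kN.
A_BC = 1645 mm².
A_CD = 432.6 mm².
δ_AB = 71900·452/(5910·2380) = 2.31 mm
δ_BC = 55600·226/(1645·71000) = 0.1076 mm
δ_CD = 27500·651/(432.6·108000) = 0.3831 mm
δ = Σδ_i = 2.801 mm.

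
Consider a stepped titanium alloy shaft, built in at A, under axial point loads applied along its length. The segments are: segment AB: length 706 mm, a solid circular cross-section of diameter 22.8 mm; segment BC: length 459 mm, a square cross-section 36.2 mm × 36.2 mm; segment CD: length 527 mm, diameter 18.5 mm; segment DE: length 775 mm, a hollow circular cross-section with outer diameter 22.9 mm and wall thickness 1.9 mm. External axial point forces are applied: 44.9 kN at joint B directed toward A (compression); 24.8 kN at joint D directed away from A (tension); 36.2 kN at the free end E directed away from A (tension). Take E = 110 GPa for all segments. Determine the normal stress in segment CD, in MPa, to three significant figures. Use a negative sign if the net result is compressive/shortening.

227 MPa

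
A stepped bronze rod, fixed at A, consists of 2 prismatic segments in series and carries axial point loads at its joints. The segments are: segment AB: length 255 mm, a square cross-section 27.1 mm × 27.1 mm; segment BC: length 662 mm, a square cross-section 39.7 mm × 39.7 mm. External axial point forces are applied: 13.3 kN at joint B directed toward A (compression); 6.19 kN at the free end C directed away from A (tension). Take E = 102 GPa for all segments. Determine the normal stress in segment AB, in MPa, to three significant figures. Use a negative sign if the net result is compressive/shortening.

-9.68 MPa

Internal axial forces (sectioning from the free end, tension +): N_BC = 6.19 kN, N_AB = -7.11 kN.
A_AB = 734.4 mm².
σ_AB = N_AB/A_AB = -7110/734.4 = -9.681 MPa.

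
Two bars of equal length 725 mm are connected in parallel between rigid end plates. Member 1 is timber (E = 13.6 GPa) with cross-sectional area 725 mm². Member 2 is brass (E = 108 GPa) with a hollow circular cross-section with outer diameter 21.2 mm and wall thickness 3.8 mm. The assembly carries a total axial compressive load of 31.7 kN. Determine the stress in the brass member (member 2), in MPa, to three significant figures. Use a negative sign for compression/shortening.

A_2 = 207.7 mm².
Equal strain + equilibrium ⇒ each member carries load in proportion to AE: A₁E₁ = 9860000 N, A₂E₂ = 22430000 N, ΣAE = 32290000 N.
σ₂ = P·E₂/ΣAE = -31700·108000/32290000 = -106 MPa.

-106 MPa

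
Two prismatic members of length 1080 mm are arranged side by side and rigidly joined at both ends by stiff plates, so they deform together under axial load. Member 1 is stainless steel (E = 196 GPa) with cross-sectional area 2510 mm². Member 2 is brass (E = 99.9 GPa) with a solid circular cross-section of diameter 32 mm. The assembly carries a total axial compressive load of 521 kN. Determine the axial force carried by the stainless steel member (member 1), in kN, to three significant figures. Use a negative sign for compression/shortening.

A_2 = 804.2 mm².
Equal strain + equilibrium ⇒ each member carries load in proportion to AE: A₁E₁ = 492000000 N, A₂E₂ = 80340000 N, ΣAE = 572300000 N.
F₁ = P·A₁E₁/ΣAE = -521000·492000000/572300000 = -447900 N.

-448 kN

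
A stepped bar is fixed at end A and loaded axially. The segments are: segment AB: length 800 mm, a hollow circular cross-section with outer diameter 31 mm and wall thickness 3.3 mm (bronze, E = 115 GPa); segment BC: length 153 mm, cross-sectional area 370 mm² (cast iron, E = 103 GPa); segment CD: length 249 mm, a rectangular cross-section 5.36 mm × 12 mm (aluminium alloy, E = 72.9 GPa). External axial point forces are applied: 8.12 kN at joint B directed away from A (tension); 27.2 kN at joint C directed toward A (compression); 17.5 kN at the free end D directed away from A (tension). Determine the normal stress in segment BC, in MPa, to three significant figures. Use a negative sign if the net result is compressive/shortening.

-26.2 MPa

Internal axial forces (sectioning from the free end, tension +): N_CD = 17.5 kN, N_BC = -9.7 kN, N_AB = -1.58 kN.
σ_BC = N_BC/A_BC = -9700/370 = -26.22 MPa.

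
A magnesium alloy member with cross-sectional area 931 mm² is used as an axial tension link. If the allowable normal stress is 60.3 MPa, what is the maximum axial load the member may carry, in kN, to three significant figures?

56.1 kN

P_max = σ_allow · A = 60.3 · 931 = 56140 N = 56.14 kN.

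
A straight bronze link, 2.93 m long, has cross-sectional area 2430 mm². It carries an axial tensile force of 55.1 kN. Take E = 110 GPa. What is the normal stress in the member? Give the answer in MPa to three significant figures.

22.7 MPa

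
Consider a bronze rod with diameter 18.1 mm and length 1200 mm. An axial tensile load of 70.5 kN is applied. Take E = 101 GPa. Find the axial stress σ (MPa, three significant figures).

A = 257.3 mm².
σ = N/A = 70500/257.3 = 274 MPa.

274 MPa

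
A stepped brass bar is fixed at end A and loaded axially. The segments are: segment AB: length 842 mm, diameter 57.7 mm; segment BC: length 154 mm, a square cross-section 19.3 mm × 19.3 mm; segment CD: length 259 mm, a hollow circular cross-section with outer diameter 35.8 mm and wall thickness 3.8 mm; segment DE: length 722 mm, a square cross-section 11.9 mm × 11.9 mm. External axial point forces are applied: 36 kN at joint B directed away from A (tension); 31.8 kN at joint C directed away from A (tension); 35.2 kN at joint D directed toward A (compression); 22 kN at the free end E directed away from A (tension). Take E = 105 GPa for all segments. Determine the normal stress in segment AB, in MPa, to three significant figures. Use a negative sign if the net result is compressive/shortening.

Internal axial forces (sectioning from the free end, tension +): N_DE = 22 kN, N_CD = -13.2 kN, N_BC = 18.6 kN, N_AB = 54.6 kN.
A_AB = 2615 mm².
σ_AB = N_AB/A_AB = 54600/2615 = 20.88 MPa.

20.9 MPa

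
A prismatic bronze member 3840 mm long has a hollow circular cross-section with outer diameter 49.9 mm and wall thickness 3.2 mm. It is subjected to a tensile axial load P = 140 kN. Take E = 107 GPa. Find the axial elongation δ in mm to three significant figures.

10.7 mm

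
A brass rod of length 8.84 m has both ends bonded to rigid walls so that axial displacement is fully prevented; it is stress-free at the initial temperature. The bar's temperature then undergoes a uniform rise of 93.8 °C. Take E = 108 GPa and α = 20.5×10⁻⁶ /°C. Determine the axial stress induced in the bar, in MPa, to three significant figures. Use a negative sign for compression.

-208 MPa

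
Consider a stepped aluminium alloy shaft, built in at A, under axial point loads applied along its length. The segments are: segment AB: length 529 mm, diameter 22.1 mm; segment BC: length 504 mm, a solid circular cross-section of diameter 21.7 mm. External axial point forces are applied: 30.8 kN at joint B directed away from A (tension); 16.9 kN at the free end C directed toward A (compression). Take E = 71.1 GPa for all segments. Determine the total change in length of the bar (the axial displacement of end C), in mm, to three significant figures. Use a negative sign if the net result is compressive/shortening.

-0.0543 mm

Internal axial forces (sectioning from the free end, tension +): N_BC = -16.9 kN, N_AB = 13.9 kN.
A_AB = 383.6 mm².
A_BC = 369.8 mm².
δ_AB = 13900·529/(383.6·71100) = 0.2696 mm
δ_BC = -16900·504/(369.8·71100) = -0.3239 mm
δ = Σδ_i = -0.05432 mm.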